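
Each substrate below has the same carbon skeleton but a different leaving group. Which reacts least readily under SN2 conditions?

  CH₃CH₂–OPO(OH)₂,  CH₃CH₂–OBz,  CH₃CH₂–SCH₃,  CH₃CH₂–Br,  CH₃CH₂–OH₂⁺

CH₃CH₂–SCH₃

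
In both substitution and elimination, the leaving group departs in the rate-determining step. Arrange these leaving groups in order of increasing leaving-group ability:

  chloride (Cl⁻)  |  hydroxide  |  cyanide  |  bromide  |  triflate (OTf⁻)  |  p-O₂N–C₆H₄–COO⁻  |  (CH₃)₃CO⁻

A good leaving group is a weak base: the lower the pKₐ of its conjugate acid, the more readily it departs.
triflate (OTf⁻): pKₐ(CF₃SO₃H (triflic acid)) ≈ -14
bromide: pKₐ(HBr) ≈ -9
chloride (Cl⁻): pKₐ(HCl) ≈ -7
p-O₂N–C₆H₄–COO⁻: pKₐ(p-nitrobenzoic acid) ≈ 3.4
cyanide: pKₐ(HCN) ≈ 9.2
hydroxide: pKₐ(H₂O) ≈ 15.7
(CH₃)₃CO⁻: pKₐ(t-BuOH) ≈ 18
Listed from poorest to best leaving group as asked.

(CH₃)₃CO⁻ < hydroxide < cyanide < p-O₂N–C₆H₄–COO⁻ < chloride (Cl⁻) < bromide < triflate (OTf⁻)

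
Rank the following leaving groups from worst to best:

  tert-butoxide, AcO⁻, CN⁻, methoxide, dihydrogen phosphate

tert-butoxide < methoxide < CN⁻ < AcO⁻ < dihydrogen phosphate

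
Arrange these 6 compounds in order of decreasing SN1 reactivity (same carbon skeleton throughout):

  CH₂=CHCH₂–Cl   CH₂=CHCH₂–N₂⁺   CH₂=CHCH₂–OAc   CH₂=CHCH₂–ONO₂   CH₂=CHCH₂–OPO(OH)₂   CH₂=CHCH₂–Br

The skeletons are identical, so relative rate is governed entirely by leaving-group ability.
Rank by basicity of the departing species: weakest base leaves most easily.
CH₂=CHCH₂–N₂⁺ loses N₂: no meaningful conjugate acid; N₂ departs as an exceptionally stable neutral molecule
CH₂=CHCH₂–Br loses Br⁻: pKₐ(HBr) ≈ -9
CH₂=CHCH₂–Cl loses Cl⁻: pKₐ(HCl) ≈ -7
CH₂=CHCH₂–ONO₂ loses NO₃⁻: pKₐ(HNO₃) ≈ -1.3
CH₂=CHCH₂–OPO(OH)₂ loses H₂PO₄⁻: pKₐ(H₃PO₄) ≈ 2.1
CH₂=CHCH₂–OAc loses AcO⁻: pKₐ(CH₃COOH) ≈ 4.8

CH₂=CHCH₂–N₂⁺ > CH₂=CHCH₂–Br > CH₂=CHCH₂–Cl > CH₂=CHCH₂–ONO₂ > CH₂=CHCH₂–OPO(OH)₂ > CH₂=CHCH₂–OAc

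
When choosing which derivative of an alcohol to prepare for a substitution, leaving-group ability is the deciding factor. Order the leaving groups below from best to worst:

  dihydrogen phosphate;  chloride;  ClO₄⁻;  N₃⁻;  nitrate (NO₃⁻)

ClO₄⁻ > chloride > nitrate (NO₃⁻) > dihydrogen phosphate > N₃⁻

ClO₄⁻: pKₐ(HClO₄) ≈ -10 — extremely weak base; rarely used for safety reasons
chloride: pKₐ(HCl) ≈ -7 — moderately weak base
nitrate (NO₃⁻): pKₐ(HNO₃) ≈ -1.3 — resonance-delocalised over three oxygens
dihydrogen phosphate: pKₐ(H₃PO₄) ≈ 2.1
N₃⁻: pKₐ(HN₃) ≈ 4.7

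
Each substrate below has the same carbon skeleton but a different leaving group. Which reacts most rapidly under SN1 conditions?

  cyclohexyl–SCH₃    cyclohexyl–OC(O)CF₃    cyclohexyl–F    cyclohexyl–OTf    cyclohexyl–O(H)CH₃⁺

cyclohexyl–OTf

Same R in every case — rank the leaving groups.
The more stable X⁻ (or X) is on its own — i.e. the weaker a base it is — the better a leaving group it makes.
cyclohexyl–OTf loses OTf⁻: pKₐ(CF₃SO₃H (triflic acid)) ≈ -14
cyclohexyl–O(H)CH₃⁺ loses R'OH: pKₐ(R'OH₂⁺) ≈ -2.4
cyclohexyl–OC(O)CF₃ loses CF₃COO⁻: pKₐ(CF₃COOH) ≈ 0.2
cyclohexyl–F loses F⁻: pKₐ(HF) ≈ 3.2
cyclohexyl–SCH₃ loses RS⁻: pKₐ(RSH (a thiol)) ≈ 10.5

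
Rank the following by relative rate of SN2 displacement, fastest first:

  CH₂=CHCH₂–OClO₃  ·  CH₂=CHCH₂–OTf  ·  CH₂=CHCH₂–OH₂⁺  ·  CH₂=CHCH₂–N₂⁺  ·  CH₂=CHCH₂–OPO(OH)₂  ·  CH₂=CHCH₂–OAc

The skeletons are identical, so relative rate is governed entirely by leaving-group ability.
Leaving-group ability tracks the stability of the departed species; conjugate-acid pKₐ is the usual yardstick (lower pKₐ → better LG).
CH₂=CHCH₂–N₂⁺ loses N₂: no meaningful conjugate acid; N₂ departs as an exceptionally stable neutral molecule
CH₂=CHCH₂–OTf loses OTf⁻: pKₐ(CF₃SO₃H (triflic acid)) ≈ -14
CH₂=CHCH₂–OClO₃ loses ClO₄⁻: pKₐ(HClO₄) ≈ -10
CH₂=CHCH₂–OH₂⁺ loses H₂O: pKₐ(H₃O⁺) ≈ -1.7
CH₂=CHCH₂–OPO(OH)₂ loses H₂PO₄⁻: pKₐ(H₃PO₄) ≈ 2.1
CH₂=CHCH₂–OAc loses AcO⁻: pKₐ(CH₃COOH) ≈ 4.8

CH₂=CHCH₂–N₂⁺ > CH₂=CHCH₂–OTf > CH₂=CHCH₂–OClO₃ > CH₂=CHCH₂–OH₂⁺ > CH₂=CHCH₂–OPO(OH)₂ > CH₂=CHCH₂–OAc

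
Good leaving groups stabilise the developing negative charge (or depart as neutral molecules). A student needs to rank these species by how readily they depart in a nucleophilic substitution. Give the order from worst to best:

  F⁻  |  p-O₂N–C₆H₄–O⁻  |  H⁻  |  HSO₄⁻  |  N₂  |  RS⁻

H⁻ < RS⁻ < p-O₂N–C₆H₄–O⁻ < F⁻ < HSO₄⁻ < N₂

The more stable X⁻ (or X) is on its own — i.e. the weaker a base it is — the better a leaving group it makes.
N₂: no meaningful conjugate acid; N₂ departs as an exceptionally stable neutral molecule
HSO₄⁻: pKₐ(H₂SO₄) ≈ -3 — conjugate base of a strong mineral acid
F⁻: pKₐ(HF) ≈ 3.2 — small and strongly basic; the poor halide leaving group
p-O₂N–C₆H₄–O⁻: pKₐ(p-nitrophenol) ≈ 7.2
RS⁻: pKₐ(RSH (a thiol)) ≈ 10.5
H⁻: pKₐ(H₂) ≈ 36 — extremely strong base; leaves only in special hydride-transfer contexts
Reversing gives the worst-to-best order requested.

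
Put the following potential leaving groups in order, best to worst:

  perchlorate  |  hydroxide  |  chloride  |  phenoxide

The more stable X⁻ (or X) is on its own — i.e. the weaker a base it is — the better a leaving group it makes.
perchlorate: pKₐ(HClO₄) ≈ -10 — extremely weak base; rarely used for safety reasons
chloride: pKₐ(HCl) ≈ -7 — moderately weak base
phenoxide: pKₐ(C₆H₅OH (phenol)) ≈ 10 — resonance into the ring helps, but still a poor LG
hydroxide: pKₐ(H₂O) ≈ 15.7

perchlorate > chloride > phenoxide > hydroxide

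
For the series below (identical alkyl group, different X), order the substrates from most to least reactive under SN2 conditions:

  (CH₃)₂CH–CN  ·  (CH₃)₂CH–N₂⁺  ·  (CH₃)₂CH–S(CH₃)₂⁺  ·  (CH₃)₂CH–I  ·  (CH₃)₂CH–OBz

With the same alkyl group throughout, only the leaving group differentiates the rates.
A good leaving group is a weak base: the lower the pKₐ of its conjugate acid, the more readily it departs.
(CH₃)₂CH–N₂⁺ loses N₂: no meaningful conjugate acid; N₂ departs as an exceptionally stable neutral molecule
(CH₃)₂CH–I loses I⁻: pKₐ(HI) ≈ -10
(CH₃)₂CH–S(CH₃)₂⁺ loses SR'₂: pKₐ(R'₂SH⁺) ≈ -7
(CH₃)₂CH–OBz loses PhCOO⁻: pKₐ(C₆H₅COOH) ≈ 4.2
(CH₃)₂CH–CN loses CN⁻: pKₐ(HCN) ≈ 9.2

(CH₃)₂CH–N₂⁺ > (CH₃)₂CH–I > (CH₃)₂CH–S(CH₃)₂⁺ > (CH₃)₂CH–OBz > (CH₃)₂CH–CN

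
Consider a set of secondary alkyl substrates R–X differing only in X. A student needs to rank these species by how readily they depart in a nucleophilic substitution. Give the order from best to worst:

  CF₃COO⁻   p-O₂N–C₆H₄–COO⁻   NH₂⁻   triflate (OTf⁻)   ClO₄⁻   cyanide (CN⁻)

triflate (OTf⁻) > ClO₄⁻ > CF₃COO⁻ > p-O₂N–C₆H₄–COO⁻ > cyanide (CN⁻) > NH₂⁻

Leaving-group ability tracks the stability of the departed species; conjugate-acid pKₐ is the usual yardstick (lower pKₐ → better LG).
triflate (OTf⁻): pKₐ(CF₃SO₃H (triflic acid)) ≈ -14
ClO₄⁻: pKₐ(HClO₄) ≈ -10
CF₃COO⁻: pKₐ(CF₃COOH) ≈ 0.2
p-O₂N–C₆H₄–COO⁻: pKₐ(p-nitrobenzoic acid) ≈ 3.4
cyanide (CN⁻): pKₐ(HCN) ≈ 9.2
NH₂⁻: pKₐ(NH₃) ≈ 38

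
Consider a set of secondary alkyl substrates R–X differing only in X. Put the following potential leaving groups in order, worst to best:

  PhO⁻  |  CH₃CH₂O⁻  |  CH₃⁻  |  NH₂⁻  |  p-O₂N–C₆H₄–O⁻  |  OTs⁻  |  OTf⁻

OTf⁻: pKₐ(CF₃SO₃H (triflic acid)) ≈ -14
OTs⁻: pKₐ(p-CH₃C₆H₄SO₃H (TsOH)) ≈ -2.8
p-O₂N–C₆H₄–O⁻: pKₐ(p-nitrophenol) ≈ 7.2 — nitro group delocalises the charge; the classic chromogenic LG
PhO⁻: pKₐ(C₆H₅OH (phenol)) ≈ 10 — resonance into the ring helps, but still a poor LG
CH₃CH₂O⁻: pKₐ(CH₃CH₂OH) ≈ 16
NH₂⁻: pKₐ(NH₃) ≈ 38
CH₃⁻: pKₐ(CH₄) ≈ 48 — unstabilised carbanion; the worst conceivable leaving group
Listed from poorest to best leaving group as asked.

CH₃⁻ < NH₂⁻ < CH₃CH₂O⁻ < PhO⁻ < p-O₂N–C₆H₄–O⁻ < OTs⁻ < OTf⁻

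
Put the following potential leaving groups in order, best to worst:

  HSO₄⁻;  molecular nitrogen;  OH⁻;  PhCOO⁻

molecular nitrogen > HSO₄⁻ > PhCOO⁻ > OH⁻

molecular nitrogen: no meaningful conjugate acid; N₂ departs as an exceptionally stable neutral molecule
HSO₄⁻: pKₐ(H₂SO₄) ≈ -3
PhCOO⁻: pKₐ(C₆H₅COOH) ≈ 4.2
OH⁻: pKₐ(H₂O) ≈ 15.7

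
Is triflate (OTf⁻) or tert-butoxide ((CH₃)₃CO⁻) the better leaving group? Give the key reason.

triflate (OTf⁻)

triflate (OTf⁻) is the better leaving group.
pKₐ(CF₃SO₃H (triflic acid)) ≈ -14 versus pKₐ(t-BuOH) ≈ 18: triflate (OTf⁻) is the much weaker base.
Charge spread over three oxygens and a CF₃ group; the premier leaving group in synthesis.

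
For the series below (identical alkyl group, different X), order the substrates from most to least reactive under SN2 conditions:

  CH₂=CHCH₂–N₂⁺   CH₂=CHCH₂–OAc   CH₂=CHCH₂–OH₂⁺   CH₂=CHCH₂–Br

The skeletons are identical, so relative rate is governed entirely by leaving-group ability.
The more stable X⁻ (or X) is on its own — i.e. the weaker a base it is — the better a leaving group it makes.
CH₂=CHCH₂–N₂⁺ loses N₂: no meaningful conjugate acid; N₂ departs as an exceptionally stable neutral molecule
CH₂=CHCH₂–Br loses Br⁻: pKₐ(HBr) ≈ -9
CH₂=CHCH₂–OH₂⁺ loses H₂O: pKₐ(H₃O⁺) ≈ -1.7
CH₂=CHCH₂–OAc loses AcO⁻: pKₐ(CH₃COOH) ≈ 4.8

CH₂=CHCH₂–N₂⁺ > CH₂=CHCH₂–Br > CH₂=CHCH₂–OH₂⁺ > CH₂=CHCH₂–OAc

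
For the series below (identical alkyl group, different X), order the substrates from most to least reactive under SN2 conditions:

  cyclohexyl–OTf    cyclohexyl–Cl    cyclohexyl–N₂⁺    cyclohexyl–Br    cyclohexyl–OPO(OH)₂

Identical carbon frameworks mean the comparison reduces to leaving-group quality.
The more stable X⁻ (or X) is on its own — i.e. the weaker a base it is — the better a leaving group it makes.
cyclohexyl–N₂⁺ loses N₂: no meaningful conjugate acid; N₂ departs as an exceptionally stable neutral molecule
cyclohexyl–OTf loses OTf⁻: pKₐ(CF₃SO₃H (triflic acid)) ≈ -14
cyclohexyl–Br loses Br⁻: pKₐ(HBr) ≈ -9
cyclohexyl–Cl loses Cl⁻: pKₐ(HCl) ≈ -7
cyclohexyl–OPO(OH)₂ loses H₂PO₄⁻: pKₐ(H₃PO₄) ≈ 2.1

cyclohexyl–N₂⁺ > cyclohexyl–OTf > cyclohexyl–Br > cyclohexyl–Cl > cyclohexyl–OPO(OH)₂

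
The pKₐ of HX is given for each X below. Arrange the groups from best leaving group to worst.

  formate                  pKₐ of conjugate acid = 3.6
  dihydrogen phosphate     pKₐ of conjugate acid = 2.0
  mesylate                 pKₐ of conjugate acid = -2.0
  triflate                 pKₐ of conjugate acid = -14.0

Lower conjugate-acid pKₐ ⇒ weaker base ⇒ better leaving group.
Sorting by the given values: triflate (-14.0), mesylate (-2.0), dihydrogen phosphate (2.0), formate (3.6).

triflate > mesylate > dihydrogen phosphate > formate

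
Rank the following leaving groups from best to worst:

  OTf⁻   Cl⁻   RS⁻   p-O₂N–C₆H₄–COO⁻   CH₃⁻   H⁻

OTf⁻: pKₐ(CF₃SO₃H (triflic acid)) ≈ -14
Cl⁻: pKₐ(HCl) ≈ -7 — moderately weak base
p-O₂N–C₆H₄–COO⁻: pKₐ(p-nitrobenzoic acid) ≈ 3.4 — electron-withdrawing nitro group stabilises the carboxylate
RS⁻: pKₐ(RSH (a thiol)) ≈ 10.5 — moderately basic; rarely leaves without activation
H⁻: pKₐ(H₂) ≈ 36 — extremely strong base; leaves only in special hydride-transfer contexts
CH₃⁻: pKₐ(CH₄) ≈ 48 — unstabilised carbanion; the worst conceivable leaving group

OTf⁻ > Cl⁻ > p-O₂N–C₆H₄–COO⁻ > RS⁻ > H⁻ > CH₃⁻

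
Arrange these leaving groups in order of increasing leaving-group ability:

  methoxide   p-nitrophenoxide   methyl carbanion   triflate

methyl carbanion < methoxide < p-nitrophenoxide < triflate

Leaving-group ability tracks the stability of the departed species; conjugate-acid pKₐ is the usual yardstick (lower pKₐ → better LG).
triflate: pKₐ(CF₃SO₃H (triflic acid)) ≈ -14
p-nitrophenoxide: pKₐ(p-nitrophenol) ≈ 7.2 — nitro group delocalises the charge; the classic chromogenic LG
methoxide: pKₐ(CH₃OH) ≈ 15.5 — strong base; alkoxides do not leave unassisted
methyl carbanion: pKₐ(CH₄) ≈ 48
Reversing gives the worst-to-best order requested.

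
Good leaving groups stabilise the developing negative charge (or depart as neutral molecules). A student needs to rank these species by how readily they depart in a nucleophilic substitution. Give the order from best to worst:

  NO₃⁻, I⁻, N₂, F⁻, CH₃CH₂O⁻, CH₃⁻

Rank by basicity of the departing species: weakest base leaves most easily.
N₂: no meaningful conjugate acid; N₂ departs as an exceptionally stable neutral molecule
I⁻: pKₐ(HI) ≈ -10
NO₃⁻: pKₐ(HNO₃) ≈ -1.3
F⁻: pKₐ(HF) ≈ 3.2
CH₃CH₂O⁻: pKₐ(CH₃CH₂OH) ≈ 16
CH₃⁻: pKₐ(CH₄) ≈ 48

N₂ > I⁻ > NO₃⁻ > F⁻ > CH₃CH₂O⁻ > CH₃⁻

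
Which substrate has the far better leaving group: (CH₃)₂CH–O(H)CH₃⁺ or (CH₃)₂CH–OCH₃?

(CH₃)₂CH–O(H)CH₃⁺

From (CH₃)₂CH–OCH₃ the departing group would be CH₃O⁻ (pKₐ(CH₃OH) ≈ 15.5). Strong base; alkoxides do not leave unassisted.
From (CH₃)₂CH–O(H)CH₃⁺ the leaving group is R'OH (pKₐ(R'OH₂⁺) ≈ -2.4). Neutral; leaves from a protonated ether (an oxonium ion, R–O(H)R'⁺).
(In practice (CH₃)₂CH–O(H)CH₃⁺ is made from (CH₃)₂CH–OCH₃ by protonation with concentrated HI, allowing neutral methanol, rather than methoxide, to depart.)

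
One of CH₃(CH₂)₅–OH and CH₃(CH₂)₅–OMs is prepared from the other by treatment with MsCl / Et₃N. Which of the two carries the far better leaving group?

CH₃(CH₂)₅–OMs

From CH₃(CH₂)₅–OH the departing group would be OH⁻ (pKₐ(H₂O) ≈ 15.7). Strong base; essentially never leaves without prior activation.
From CH₃(CH₂)₅–OMs the leaving group is OMs⁻ (pKₐ(CH₃SO₃H (MsOH)) ≈ -1.9). Resonance-delocalised alkanesulfonate.
Treatment with MsCl / Et₃N works by converting the hydroxyl into a mesylate, making CH₃(CH₂)₅–OMs enormously more reactive.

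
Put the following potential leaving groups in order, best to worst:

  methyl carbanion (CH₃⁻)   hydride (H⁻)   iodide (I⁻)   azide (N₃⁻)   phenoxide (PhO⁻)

iodide (I⁻) > azide (N₃⁻) > phenoxide (PhO⁻) > hydride (H⁻) > methyl carbanion (CH₃⁻)

The more stable X⁻ (or X) is on its own — i.e. the weaker a base it is — the better a leaving group it makes.
iodide (I⁻): pKₐ(HI) ≈ -10 — large, highly polarisable; very weak base
azide (N₃⁻): pKₐ(HN₃) ≈ 4.7 — linear, resonance-stabilised
phenoxide (PhO⁻): pKₐ(C₆H₅OH (phenol)) ≈ 10
hydride (H⁻): pKₐ(H₂) ≈ 36
methyl carbanion (CH₃⁻): pKₐ(CH₄) ≈ 48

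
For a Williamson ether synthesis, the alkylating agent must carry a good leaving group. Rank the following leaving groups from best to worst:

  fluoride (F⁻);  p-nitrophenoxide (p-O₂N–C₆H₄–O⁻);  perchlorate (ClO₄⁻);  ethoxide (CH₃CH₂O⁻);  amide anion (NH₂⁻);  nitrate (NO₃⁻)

Rank by basicity of the departing species: weakest base leaves most easily.
perchlorate (ClO₄⁻): pKₐ(HClO₄) ≈ -10
nitrate (NO₃⁻): pKₐ(HNO₃) ≈ -1.3
fluoride (F⁻): pKₐ(HF) ≈ 3.2
p-nitrophenoxide (p-O₂N–C₆H₄–O⁻): pKₐ(p-nitrophenol) ≈ 7.2
ethoxide (CH₃CH₂O⁻): pKₐ(CH₃CH₂OH) ≈ 16
amide anion (NH₂⁻): pKₐ(NH₃) ≈ 38

perchlorate (ClO₄⁻) > nitrate (NO₃⁻) > fluoride (F⁻) > p-nitrophenoxide (p-O₂N–C₆H₄–O⁻) > ethoxide (CH₃CH₂O⁻) > amide anion (NH₂⁻)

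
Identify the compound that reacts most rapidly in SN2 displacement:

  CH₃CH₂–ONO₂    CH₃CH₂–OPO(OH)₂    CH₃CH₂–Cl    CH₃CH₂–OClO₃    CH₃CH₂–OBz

CH₃CH₂–OClO₃

Same R in every case — rank the leaving groups.
Leaving-group ability tracks the stability of the departed species; conjugate-acid pKₐ is the usual yardstick (lower pKₐ → better LG).
CH₃CH₂–OClO₃ loses ClO₄⁻: pKₐ(HClO₄) ≈ -10
CH₃CH₂–Cl loses Cl⁻: pKₐ(HCl) ≈ -7
CH₃CH₂–ONO₂ loses NO₃⁻: pKₐ(HNO₃) ≈ -1.3
CH₃CH₂–OPO(OH)₂ loses H₂PO₄⁻: pKₐ(H₃PO₄) ≈ 2.1
CH₃CH₂–OBz loses PhCOO⁻: pKₐ(C₆H₅COOH) ≈ 4.2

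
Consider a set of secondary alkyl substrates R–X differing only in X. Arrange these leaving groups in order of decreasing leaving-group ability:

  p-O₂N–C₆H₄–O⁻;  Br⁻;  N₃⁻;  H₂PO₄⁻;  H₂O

Br⁻ > H₂O > H₂PO₄⁻ > N₃⁻ > p-O₂N–C₆H₄–O⁻

Br⁻: pKₐ(HBr) ≈ -9
H₂O: pKₐ(H₃O⁺) ≈ -1.7
H₂PO₄⁻: pKₐ(H₃PO₄) ≈ 2.1 — moderate base; biological leaving group after further activation
N₃⁻: pKₐ(HN₃) ≈ 4.7 — linear, resonance-stabilised
p-O₂N–C₆H₄–O⁻: pKₐ(p-nitrophenol) ≈ 7.2 — nitro group delocalises the charge; the classic chromogenic LG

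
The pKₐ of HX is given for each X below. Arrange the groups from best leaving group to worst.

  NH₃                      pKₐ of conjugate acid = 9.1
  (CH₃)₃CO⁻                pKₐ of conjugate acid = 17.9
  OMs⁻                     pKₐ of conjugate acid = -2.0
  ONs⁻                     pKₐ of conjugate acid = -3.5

ONs⁻ > OMs⁻ > NH₃ > (CH₃)₃CO⁻

Lower conjugate-acid pKₐ ⇒ weaker base ⇒ better leaving group.
Sorting by the given values: ONs⁻ (-3.5), OMs⁻ (-2.0), NH₃ (9.1), (CH₃)₃CO⁻ (17.9).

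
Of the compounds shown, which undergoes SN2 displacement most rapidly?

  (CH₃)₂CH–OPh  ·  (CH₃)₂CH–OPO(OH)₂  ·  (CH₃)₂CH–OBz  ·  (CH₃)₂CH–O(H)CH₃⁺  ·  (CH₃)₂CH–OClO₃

With the same alkyl group throughout, only the leaving group differentiates the rates.
Leaving-group ability tracks the stability of the departed species; conjugate-acid pKₐ is the usual yardstick (lower pKₐ → better LG).
(CH₃)₂CH–OClO₃ loses ClO₄⁻: pKₐ(HClO₄) ≈ -10
(CH₃)₂CH–O(H)CH₃⁺ loses R'OH: pKₐ(R'OH₂⁺) ≈ -2.4
(CH₃)₂CH–OPO(OH)₂ loses H₂PO₄⁻: pKₐ(H₃PO₄) ≈ 2.1
(CH₃)₂CH–OBz loses PhCOO⁻: pKₐ(C₆H₅COOH) ≈ 4.2
(CH₃)₂CH–OPh loses PhO⁻: pKₐ(C₆H₅OH (phenol)) ≈ 10

(CH₃)₂CH–OClO₃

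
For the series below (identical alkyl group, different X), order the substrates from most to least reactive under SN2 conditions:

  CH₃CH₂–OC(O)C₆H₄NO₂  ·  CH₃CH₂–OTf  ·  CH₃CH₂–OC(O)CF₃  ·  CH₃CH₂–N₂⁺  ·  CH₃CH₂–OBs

Same R in every case — rank the leaving groups.
Leaving-group ability tracks the stability of the departed species; conjugate-acid pKₐ is the usual yardstick (lower pKₐ → better LG).
CH₃CH₂–N₂⁺ loses N₂: no meaningful conjugate acid; N₂ departs as an exceptionally stable neutral molecule
CH₃CH₂–OTf loses OTf⁻: pKₐ(CF₃SO₃H (triflic acid)) ≈ -14
CH₃CH₂–OBs loses OBs⁻: pKₐ(p-BrC₆H₄SO₃H) ≈ -2.8
CH₃CH₂–OC(O)CF₃ loses CF₃COO⁻: pKₐ(CF₃COOH) ≈ 0.2
CH₃CH₂–OC(O)C₆H₄NO₂ loses p-O₂N–C₆H₄–COO⁻: pKₐ(p-nitrobenzoic acid) ≈ 3.4

CH₃CH₂–N₂⁺ > CH₃CH₂–OTf > CH₃CH₂–OBs > CH₃CH₂–OC(O)CF₃ > CH₃CH₂–OC(O)C₆H₄NO₂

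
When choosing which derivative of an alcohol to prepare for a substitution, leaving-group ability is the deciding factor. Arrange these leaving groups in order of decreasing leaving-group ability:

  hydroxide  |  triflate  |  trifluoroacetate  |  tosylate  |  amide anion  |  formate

triflate: pKₐ(CF₃SO₃H (triflic acid)) ≈ -14
tosylate: pKₐ(p-CH₃C₆H₄SO₃H (TsOH)) ≈ -2.8
trifluoroacetate: pKₐ(CF₃COOH) ≈ 0.2
formate: pKₐ(HCOOH) ≈ 3.8
hydroxide: pKₐ(H₂O) ≈ 15.7
amide anion: pKₐ(NH₃) ≈ 38

triflate > tosylate > trifluoroacetate > formate > hydroxide > amide anion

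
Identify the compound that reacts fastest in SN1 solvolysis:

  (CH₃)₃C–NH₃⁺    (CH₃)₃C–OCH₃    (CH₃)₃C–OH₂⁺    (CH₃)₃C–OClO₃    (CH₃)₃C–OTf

Identical carbon frameworks mean the comparison reduces to leaving-group quality.
A good leaving group is a weak base: the lower the pKₐ of its conjugate acid, the more readily it departs.
(CH₃)₃C–OTf loses OTf⁻: pKₐ(CF₃SO₃H (triflic acid)) ≈ -14
(CH₃)₃C–OClO₃ loses ClO₄⁻: pKₐ(HClO₄) ≈ -10
(CH₃)₃C–OH₂⁺ loses H₂O: pKₐ(H₃O⁺) ≈ -1.7
(CH₃)₃C–NH₃⁺ loses NH₃: pKₐ(NH₄⁺) ≈ 9.2
(CH₃)₃C–OCH₃ loses CH₃O⁻: pKₐ(CH₃OH) ≈ 15.5

(CH₃)₃C–OTf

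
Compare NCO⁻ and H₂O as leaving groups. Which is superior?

H₂O

H₂O is the better leaving group.
pKₐ(H₃O⁺) ≈ -1.7 versus pKₐ(HOCN) ≈ 3.5: H₂O is the much weaker base.
Neutral; leaves from a protonated alcohol (R–OH₂⁺).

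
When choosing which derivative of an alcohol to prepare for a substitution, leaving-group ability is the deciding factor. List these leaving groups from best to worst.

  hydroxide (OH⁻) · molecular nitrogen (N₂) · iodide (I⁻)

molecular nitrogen (N₂) > iodide (I⁻) > hydroxide (OH⁻)

molecular nitrogen (N₂): no meaningful conjugate acid; N₂ departs as an exceptionally stable neutral molecule
iodide (I⁻): pKₐ(HI) ≈ -10
hydroxide (OH⁻): pKₐ(H₂O) ≈ 15.7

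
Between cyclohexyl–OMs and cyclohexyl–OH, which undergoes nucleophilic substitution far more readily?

From cyclohexyl–OH the departing group would be OH⁻ (pKₐ(H₂O) ≈ 15.7). Strong base; essentially never leaves without prior activation.
From cyclohexyl–OMs the leaving group is OMs⁻ (pKₐ(CH₃SO₃H (MsOH)) ≈ -1.9). Resonance-delocalised alkanesulfonate.
(In practice cyclohexyl–OMs is made from cyclohexyl–OH by treatment with MsCl / Et₃N, converting the hydroxyl into a mesylate.)

cyclohexyl–OMs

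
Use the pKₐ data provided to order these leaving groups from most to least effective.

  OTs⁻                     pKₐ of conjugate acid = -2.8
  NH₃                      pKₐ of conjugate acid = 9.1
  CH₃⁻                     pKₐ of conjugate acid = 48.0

Lower conjugate-acid pKₐ ⇒ weaker base ⇒ better leaving group.
Sorting by the given values: OTs⁻ (-2.8), NH₃ (9.1), CH₃⁻ (48.0).

OTs⁻ > NH₃ > CH₃⁻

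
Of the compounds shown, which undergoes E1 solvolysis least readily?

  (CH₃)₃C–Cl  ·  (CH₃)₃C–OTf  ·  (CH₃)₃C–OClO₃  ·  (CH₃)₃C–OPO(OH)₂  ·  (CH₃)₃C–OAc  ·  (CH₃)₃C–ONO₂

Identical carbon frameworks mean the comparison reduces to leaving-group quality.
Rank by basicity of the departing species: weakest base leaves most easily.
(CH₃)₃C–OTf loses OTf⁻: pKₐ(CF₃SO₃H (triflic acid)) ≈ -14
(CH₃)₃C–OClO₃ loses ClO₄⁻: pKₐ(HClO₄) ≈ -10
(CH₃)₃C–Cl loses Cl⁻: pKₐ(HCl) ≈ -7
(CH₃)₃C–ONO₂ loses NO₃⁻: pKₐ(HNO₃) ≈ -1.3
(CH₃)₃C–OPO(OH)₂ loses H₂PO₄⁻: pKₐ(H₃PO₄) ≈ 2.1
(CH₃)₃C–OAc loses AcO⁻: pKₐ(CH₃COOH) ≈ 4.8

(CH₃)₃C–OAc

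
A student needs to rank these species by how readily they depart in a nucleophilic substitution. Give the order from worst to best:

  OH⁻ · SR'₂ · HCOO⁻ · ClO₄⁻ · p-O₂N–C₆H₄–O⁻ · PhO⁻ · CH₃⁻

CH₃⁻ < OH⁻ < PhO⁻ < p-O₂N–C₆H₄–O⁻ < HCOO⁻ < SR'₂ < ClO₄⁻

Leaving-group ability tracks the stability of the departed species; conjugate-acid pKₐ is the usual yardstick (lower pKₐ → better LG).
ClO₄⁻: pKₐ(HClO₄) ≈ -10
SR'₂: pKₐ(R'₂SH⁺) ≈ -7 — neutral; leaves from a sulfonium salt (R–SR'₂⁺)
HCOO⁻: pKₐ(HCOOH) ≈ 3.8 — resonance-stabilised carboxylate
p-O₂N–C₆H₄–O⁻: pKₐ(p-nitrophenol) ≈ 7.2
PhO⁻: pKₐ(C₆H₅OH (phenol)) ≈ 10
OH⁻: pKₐ(H₂O) ≈ 15.7 — strong base; essentially never leaves without prior activation
CH₃⁻: pKₐ(CH₄) ≈ 48
Reversing gives the worst-to-best order requested.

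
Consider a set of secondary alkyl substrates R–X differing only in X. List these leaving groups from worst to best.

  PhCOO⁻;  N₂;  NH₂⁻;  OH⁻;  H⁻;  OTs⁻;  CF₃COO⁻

N₂: no meaningful conjugate acid; N₂ departs as an exceptionally stable neutral molecule
OTs⁻: pKₐ(p-CH₃C₆H₄SO₃H (TsOH)) ≈ -2.8 — resonance-delocalised arenesulfonate
CF₃COO⁻: pKₐ(CF₃COOH) ≈ 0.2
PhCOO⁻: pKₐ(C₆H₅COOH) ≈ 4.2 — aryl carboxylate
OH⁻: pKₐ(H₂O) ≈ 15.7
H⁻: pKₐ(H₂) ≈ 36
NH₂⁻: pKₐ(NH₃) ≈ 38 — extremely strong base; never a leaving group
The question asks for worst first, so the sequence is read in increasing leaving-group ability.

NH₂⁻ < H⁻ < OH⁻ < PhCOO⁻ < CF₃COO⁻ < OTs⁻ < N₂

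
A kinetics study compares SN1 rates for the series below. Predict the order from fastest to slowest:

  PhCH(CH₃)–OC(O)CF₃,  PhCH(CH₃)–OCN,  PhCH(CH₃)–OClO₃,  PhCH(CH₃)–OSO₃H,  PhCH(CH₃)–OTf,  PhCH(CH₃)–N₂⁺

The skeletons are identical, so relative rate is governed entirely by leaving-group ability.
Leaving-group ability tracks the stability of the departed species; conjugate-acid pKₐ is the usual yardstick (lower pKₐ → better LG).
PhCH(CH₃)–N₂⁺ loses N₂: no meaningful conjugate acid; N₂ departs as an exceptionally stable neutral molecule
PhCH(CH₃)–OTf loses OTf⁻: pKₐ(CF₃SO₃H (triflic acid)) ≈ -14
PhCH(CH₃)–OClO₃ loses ClO₄⁻: pKₐ(HClO₄) ≈ -10
PhCH(CH₃)–OSO₃H loses HSO₄⁻: pKₐ(H₂SO₄) ≈ -3
PhCH(CH₃)–OC(O)CF₃ loses CF₃COO⁻: pKₐ(CF₃COOH) ≈ 0.2
PhCH(CH₃)–OCN loses NCO⁻: pKₐ(HOCN) ≈ 3.5

PhCH(CH₃)–N₂⁺ > PhCH(CH₃)–OTf > PhCH(CH₃)–OClO₃ > PhCH(CH₃)–OSO₃H > PhCH(CH₃)–OC(O)CF₃ > PhCH(CH₃)–OCN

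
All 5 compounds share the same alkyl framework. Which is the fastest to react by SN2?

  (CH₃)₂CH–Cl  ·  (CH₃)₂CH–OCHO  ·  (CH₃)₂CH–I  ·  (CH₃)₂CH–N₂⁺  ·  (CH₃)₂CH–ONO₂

Identical carbon frameworks mean the comparison reduces to leaving-group quality.
The more stable X⁻ (or X) is on its own — i.e. the weaker a base it is — the better a leaving group it makes.
(CH₃)₂CH–N₂⁺ loses N₂: no meaningful conjugate acid; N₂ departs as an exceptionally stable neutral molecule
(CH₃)₂CH–I loses I⁻: pKₐ(HI) ≈ -10
(CH₃)₂CH–Cl loses Cl⁻: pKₐ(HCl) ≈ -7
(CH₃)₂CH–ONO₂ loses NO₃⁻: pKₐ(HNO₃) ≈ -1.3
(CH₃)₂CH–OCHO loses HCOO⁻: pKₐ(HCOOH) ≈ 3.8

(CH₃)₂CH–N₂⁺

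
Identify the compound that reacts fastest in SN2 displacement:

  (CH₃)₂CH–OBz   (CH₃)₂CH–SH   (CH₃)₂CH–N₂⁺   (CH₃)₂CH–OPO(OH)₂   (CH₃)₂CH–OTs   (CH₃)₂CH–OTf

(CH₃)₂CH–N₂⁺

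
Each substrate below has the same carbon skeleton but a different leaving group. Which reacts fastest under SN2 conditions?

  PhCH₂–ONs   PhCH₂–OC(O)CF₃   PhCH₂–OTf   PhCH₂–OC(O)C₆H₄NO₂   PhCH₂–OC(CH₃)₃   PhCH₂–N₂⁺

The skeletons are identical, so relative rate is governed entirely by leaving-group ability.
A good leaving group is a weak base: the lower the pKₐ of its conjugate acid, the more readily it departs.
PhCH₂–N₂⁺ loses N₂: no meaningful conjugate acid; N₂ departs as an exceptionally stable neutral molecule
PhCH₂–OTf loses OTf⁻: pKₐ(CF₃SO₃H (triflic acid)) ≈ -14
PhCH₂–ONs loses ONs⁻: pKₐ(p-O₂NC₆H₄SO₃H) ≈ -3.5
PhCH₂–OC(O)CF₃ loses CF₃COO⁻: pKₐ(CF₃COOH) ≈ 0.2
PhCH₂–OC(O)C₆H₄NO₂ loses p-O₂N–C₆H₄–COO⁻: pKₐ(p-nitrobenzoic acid) ≈ 3.4
PhCH₂–OC(CH₃)₃ loses (CH₃)₃CO⁻: pKₐ(t-BuOH) ≈ 18

PhCH₂–N₂⁺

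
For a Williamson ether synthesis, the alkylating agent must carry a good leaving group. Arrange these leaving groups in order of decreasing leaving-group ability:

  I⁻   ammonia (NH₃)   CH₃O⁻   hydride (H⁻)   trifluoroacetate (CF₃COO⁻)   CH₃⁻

I⁻: pKₐ(HI) ≈ -10
trifluoroacetate (CF₃COO⁻): pKₐ(CF₃COOH) ≈ 0.2
ammonia (NH₃): pKₐ(NH₄⁺) ≈ 9.2
CH₃O⁻: pKₐ(CH₃OH) ≈ 15.5
hydride (H⁻): pKₐ(H₂) ≈ 36
CH₃⁻: pKₐ(CH₄) ≈ 48

I⁻ > trifluoroacetate (CF₃COO⁻) > ammonia (NH₃) > CH₃O⁻ > hydride (H⁻) > CH₃⁻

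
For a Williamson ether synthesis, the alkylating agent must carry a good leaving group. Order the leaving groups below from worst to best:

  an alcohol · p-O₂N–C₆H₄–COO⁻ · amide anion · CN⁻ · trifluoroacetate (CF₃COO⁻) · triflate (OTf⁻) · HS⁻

amide anion < CN⁻ < HS⁻ < p-O₂N–C₆H₄–COO⁻ < trifluoroacetate (CF₃COO⁻) < an alcohol < triflate (OTf⁻)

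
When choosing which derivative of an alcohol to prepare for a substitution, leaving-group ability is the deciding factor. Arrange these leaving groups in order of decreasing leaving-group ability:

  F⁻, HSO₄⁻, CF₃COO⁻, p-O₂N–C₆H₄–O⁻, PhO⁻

Rank by basicity of the departing species: weakest base leaves most easily.
HSO₄⁻: pKₐ(H₂SO₄) ≈ -3
CF₃COO⁻: pKₐ(CF₃COOH) ≈ 0.2
F⁻: pKₐ(HF) ≈ 3.2 — small and strongly basic; the poor halide leaving group
p-O₂N–C₆H₄–O⁻: pKₐ(p-nitrophenol) ≈ 7.2
PhO⁻: pKₐ(C₆H₅OH (phenol)) ≈ 10 — resonance into the ring helps, but still a poor LG

HSO₄⁻ > CF₃COO⁻ > F⁻ > p-O₂N–C₆H₄–O⁻ > PhO⁻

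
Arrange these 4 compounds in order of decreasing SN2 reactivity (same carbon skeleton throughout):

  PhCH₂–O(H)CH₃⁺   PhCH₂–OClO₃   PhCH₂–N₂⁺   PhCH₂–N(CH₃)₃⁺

Same R in every case — rank the leaving groups.
The more stable X⁻ (or X) is on its own — i.e. the weaker a base it is — the better a leaving group it makes.
PhCH₂–N₂⁺ loses N₂: no meaningful conjugate acid; N₂ departs as an exceptionally stable neutral molecule
PhCH₂–OClO₃ loses ClO₄⁻: pKₐ(HClO₄) ≈ -10
PhCH₂–O(H)CH₃⁺ loses R'OH: pKₐ(R'OH₂⁺) ≈ -2.4
PhCH₂–N(CH₃)₃⁺ loses NR'₃: pKₐ(R'₃NH⁺) ≈ 10.7

PhCH₂–N₂⁺ > PhCH₂–OClO₃ > PhCH₂–O(H)CH₃⁺ > PhCH₂–N(CH₃)₃⁺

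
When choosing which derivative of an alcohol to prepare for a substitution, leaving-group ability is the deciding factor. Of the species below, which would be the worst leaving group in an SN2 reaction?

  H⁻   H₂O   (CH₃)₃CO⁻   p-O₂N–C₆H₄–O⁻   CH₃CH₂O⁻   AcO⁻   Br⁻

The more stable X⁻ (or X) is on its own — i.e. the weaker a base it is — the better a leaving group it makes.
Br⁻: pKₐ(HBr) ≈ -9
H₂O: pKₐ(H₃O⁺) ≈ -1.7
AcO⁻: pKₐ(CH₃COOH) ≈ 4.8
p-O₂N–C₆H₄–O⁻: pKₐ(p-nitrophenol) ≈ 7.2
CH₃CH₂O⁻: pKₐ(CH₃CH₂OH) ≈ 16
(CH₃)₃CO⁻: pKₐ(t-BuOH) ≈ 18
H⁻: pKₐ(H₂) ≈ 36

H⁻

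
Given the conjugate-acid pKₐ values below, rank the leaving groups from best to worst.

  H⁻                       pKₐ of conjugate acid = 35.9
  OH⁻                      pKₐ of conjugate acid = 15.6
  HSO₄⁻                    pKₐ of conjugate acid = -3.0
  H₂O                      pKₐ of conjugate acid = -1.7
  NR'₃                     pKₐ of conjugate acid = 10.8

HSO₄⁻ > H₂O > NR'₃ > OH⁻ > H⁻

Lower conjugate-acid pKₐ ⇒ weaker base ⇒ better leaving group.
Sorting by the given values: HSO₄⁻ (-3.0), H₂O (-1.7), NR'₃ (10.8), OH⁻ (15.6), H⁻ (35.9).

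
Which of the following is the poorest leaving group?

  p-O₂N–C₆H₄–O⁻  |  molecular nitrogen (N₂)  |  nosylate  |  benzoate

p-O₂N–C₆H₄–O⁻

A good leaving group is a weak base: the lower the pKₐ of its conjugate acid, the more readily it departs.
molecular nitrogen (N₂): no meaningful conjugate acid; N₂ departs as an exceptionally stable neutral molecule
nosylate: pKₐ(p-O₂NC₆H₄SO₃H) ≈ -3.5
benzoate: pKₐ(C₆H₅COOH) ≈ 4.2
p-O₂N–C₆H₄–O⁻: pKₐ(p-nitrophenol) ≈ 7.2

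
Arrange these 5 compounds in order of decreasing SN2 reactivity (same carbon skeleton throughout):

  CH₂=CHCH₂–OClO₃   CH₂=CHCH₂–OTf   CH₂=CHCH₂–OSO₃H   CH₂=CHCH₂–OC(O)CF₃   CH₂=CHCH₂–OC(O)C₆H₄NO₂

CH₂=CHCH₂–OTf > CH₂=CHCH₂–OClO₃ > CH₂=CHCH₂–OSO₃H > CH₂=CHCH₂–OC(O)CF₃ > CH₂=CHCH₂–OC(O)C₆H₄NO₂

With the same alkyl group throughout, only the leaving group differentiates the rates.
A good leaving group is a weak base: the lower the pKₐ of its conjugate acid, the more readily it departs.
CH₂=CHCH₂–OTf loses OTf⁻: pKₐ(CF₃SO₃H (triflic acid)) ≈ -14
CH₂=CHCH₂–OClO₃ loses ClO₄⁻: pKₐ(HClO₄) ≈ -10
CH₂=CHCH₂–OSO₃H loses HSO₄⁻: pKₐ(H₂SO₄) ≈ -3
CH₂=CHCH₂–OC(O)CF₃ loses CF₃COO⁻: pKₐ(CF₃COOH) ≈ 0.2
CH₂=CHCH₂–OC(O)C₆H₄NO₂ loses p-O₂N–C₆H₄–COO⁻: pKₐ(p-nitrobenzoic acid) ≈ 3.4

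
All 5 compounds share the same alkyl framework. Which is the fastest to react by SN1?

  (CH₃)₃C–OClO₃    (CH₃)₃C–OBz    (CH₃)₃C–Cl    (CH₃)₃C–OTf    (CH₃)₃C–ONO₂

With the same alkyl group throughout, only the leaving group differentiates the rates.
A good leaving group is a weak base: the lower the pKₐ of its conjugate acid, the more readily it departs.
(CH₃)₃C–OTf loses OTf⁻: pKₐ(CF₃SO₃H (triflic acid)) ≈ -14
(CH₃)₃C–OClO₃ loses ClO₄⁻: pKₐ(HClO₄) ≈ -10
(CH₃)₃C–Cl loses Cl⁻: pKₐ(HCl) ≈ -7
(CH₃)₃C–ONO₂ loses NO₃⁻: pKₐ(HNO₃) ≈ -1.3
(CH₃)₃C–OBz loses PhCOO⁻: pKₐ(C₆H₅COOH) ≈ 4.2

(CH₃)₃C–OTf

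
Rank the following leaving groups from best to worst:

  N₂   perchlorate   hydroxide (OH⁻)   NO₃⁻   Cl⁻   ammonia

The more stable X⁻ (or X) is on its own — i.e. the weaker a base it is — the better a leaving group it makes.
N₂: no meaningful conjugate acid; N₂ departs as an exceptionally stable neutral molecule
perchlorate: pKₐ(HClO₄) ≈ -10
Cl⁻: pKₐ(HCl) ≈ -7
NO₃⁻: pKₐ(HNO₃) ≈ -1.3 — resonance-delocalised over three oxygens
ammonia: pKₐ(NH₄⁺) ≈ 9.2 — neutral but moderately basic; leaves from R–NH₃⁺
hydroxide (OH⁻): pKₐ(H₂O) ≈ 15.7 — strong base; essentially never leaves without prior activation

N₂ > perchlorate > Cl⁻ > NO₃⁻ > ammonia > hydroxide (OH⁻)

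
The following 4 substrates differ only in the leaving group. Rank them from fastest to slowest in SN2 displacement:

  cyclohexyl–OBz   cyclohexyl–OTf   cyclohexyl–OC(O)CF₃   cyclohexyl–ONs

With the same alkyl group throughout, only the leaving group differentiates the rates.
The more stable X⁻ (or X) is on its own — i.e. the weaker a base it is — the better a leaving group it makes.
cyclohexyl–OTf loses OTf⁻: pKₐ(CF₃SO₃H (triflic acid)) ≈ -14
cyclohexyl–ONs loses ONs⁻: pKₐ(p-O₂NC₆H₄SO₃H) ≈ -3.5
cyclohexyl–OC(O)CF₃ loses CF₃COO⁻: pKₐ(CF₃COOH) ≈ 0.2
cyclohexyl–OBz loses PhCOO⁻: pKₐ(C₆H₅COOH) ≈ 4.2

cyclohexyl–OTf > cyclohexyl–ONs > cyclohexyl–OC(O)CF₃ > cyclohexyl–OBz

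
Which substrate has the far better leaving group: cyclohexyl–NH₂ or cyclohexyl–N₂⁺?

From cyclohexyl–NH₂ the departing group would be NH₂⁻ (pKₐ(NH₃) ≈ 38). Extremely strong base; never a leaving group.
From cyclohexyl–N₂⁺ the leaving group is N₂ (no meaningful conjugate acid; N₂ departs as an exceptionally stable neutral molecule).
(In practice cyclohexyl–N₂⁺ is made from cyclohexyl–NH₂ by diazotisation (NaNO₂ / HCl, 0 °C), generating a diazonium salt that expels N₂.)

cyclohexyl–N₂⁺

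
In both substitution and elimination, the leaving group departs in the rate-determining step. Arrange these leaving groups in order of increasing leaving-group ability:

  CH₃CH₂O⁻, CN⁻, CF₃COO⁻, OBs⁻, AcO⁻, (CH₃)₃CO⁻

(CH₃)₃CO⁻ < CH₃CH₂O⁻ < CN⁻ < AcO⁻ < CF₃COO⁻ < OBs⁻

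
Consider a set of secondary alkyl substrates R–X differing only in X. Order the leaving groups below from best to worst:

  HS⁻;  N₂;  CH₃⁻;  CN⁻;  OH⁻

Leaving-group ability tracks the stability of the departed species; conjugate-acid pKₐ is the usual yardstick (lower pKₐ → better LG).
N₂: no meaningful conjugate acid; N₂ departs as an exceptionally stable neutral molecule
HS⁻: pKₐ(H₂S) ≈ 7 — larger and more polarisable than the oxygen analogue
CN⁻: pKₐ(HCN) ≈ 9.2 — sp carbon stabilises the charge somewhat, but still a poor LG
OH⁻: pKₐ(H₂O) ≈ 15.7 — strong base; essentially never leaves without prior activation
CH₃⁻: pKₐ(CH₄) ≈ 48 — unstabilised carbanion; the worst conceivable leaving group

N₂ > HS⁻ > CN⁻ > OH⁻ > CH₃⁻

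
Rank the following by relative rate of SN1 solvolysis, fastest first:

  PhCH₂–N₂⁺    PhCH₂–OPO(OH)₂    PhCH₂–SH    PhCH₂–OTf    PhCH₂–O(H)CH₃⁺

PhCH₂–N₂⁺ > PhCH₂–OTf > PhCH₂–O(H)CH₃⁺ > PhCH₂–OPO(OH)₂ > PhCH₂–SH

Identical carbon frameworks mean the comparison reduces to leaving-group quality.
The more stable X⁻ (or X) is on its own — i.e. the weaker a base it is — the better a leaving group it makes.
PhCH₂–N₂⁺ loses N₂: no meaningful conjugate acid; N₂ departs as an exceptionally stable neutral molecule
PhCH₂–OTf loses OTf⁻: pKₐ(CF₃SO₃H (triflic acid)) ≈ -14
PhCH₂–O(H)CH₃⁺ loses R'OH: pKₐ(R'OH₂⁺) ≈ -2.4
PhCH₂–OPO(OH)₂ loses H₂PO₄⁻: pKₐ(H₃PO₄) ≈ 2.1
PhCH₂–SH loses HS⁻: pKₐ(H₂S) ≈ 7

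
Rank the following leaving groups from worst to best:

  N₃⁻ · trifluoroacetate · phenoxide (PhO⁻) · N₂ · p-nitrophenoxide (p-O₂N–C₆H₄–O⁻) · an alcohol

Leaving-group ability tracks the stability of the departed species; conjugate-acid pKₐ is the usual yardstick (lower pKₐ → better LG).
N₂: no meaningful conjugate acid; N₂ departs as an exceptionally stable neutral molecule
an alcohol: pKₐ(R'OH₂⁺) ≈ -2.4
trifluoroacetate: pKₐ(CF₃COOH) ≈ 0.2 — strongly electron-withdrawing CF₃ stabilises the carboxylate
N₃⁻: pKₐ(HN₃) ≈ 4.7 — linear, resonance-stabilised
p-nitrophenoxide (p-O₂N–C₆H₄–O⁻): pKₐ(p-nitrophenol) ≈ 7.2 — nitro group delocalises the charge; the classic chromogenic LG
phenoxide (PhO⁻): pKₐ(C₆H₅OH (phenol)) ≈ 10
Listed from poorest to best leaving group as asked.

phenoxide (PhO⁻) < p-nitrophenoxide (p-O₂N–C₆H₄–O⁻) < N₃⁻ < trifluoroacetate < an alcohol < N₂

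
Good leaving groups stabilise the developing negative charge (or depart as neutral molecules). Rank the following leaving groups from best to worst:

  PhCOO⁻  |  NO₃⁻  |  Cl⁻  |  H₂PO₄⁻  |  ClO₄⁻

ClO₄⁻ > Cl⁻ > NO₃⁻ > H₂PO₄⁻ > PhCOO⁻

Leaving-group ability tracks the stability of the departed species; conjugate-acid pKₐ is the usual yardstick (lower pKₐ → better LG).
ClO₄⁻: pKₐ(HClO₄) ≈ -10 — extremely weak base; rarely used for safety reasons
Cl⁻: pKₐ(HCl) ≈ -7
NO₃⁻: pKₐ(HNO₃) ≈ -1.3 — resonance-delocalised over three oxygens
H₂PO₄⁻: pKₐ(H₃PO₄) ≈ 2.1 — moderate base; biological leaving group after further activation
PhCOO⁻: pKₐ(C₆H₅COOH) ≈ 4.2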